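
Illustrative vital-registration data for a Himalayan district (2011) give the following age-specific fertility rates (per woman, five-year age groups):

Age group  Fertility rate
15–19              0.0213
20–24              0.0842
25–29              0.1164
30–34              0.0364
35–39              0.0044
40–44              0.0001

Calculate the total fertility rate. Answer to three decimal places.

1.314

Sum of ASFRs = 0.0213 + 0.0842 + 0.1164 + 0.0364 + 0.0044 + 0.0001 = 0.2628
TFR = 5 × 0.2628 = 1.314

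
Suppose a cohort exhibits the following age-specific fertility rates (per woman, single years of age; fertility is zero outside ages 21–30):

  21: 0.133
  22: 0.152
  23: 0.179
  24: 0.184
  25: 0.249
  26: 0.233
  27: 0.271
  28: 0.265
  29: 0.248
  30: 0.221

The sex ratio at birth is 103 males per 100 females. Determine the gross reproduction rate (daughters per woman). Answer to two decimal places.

Proportion female at birth = 100 / (100 + 103) = 0.49261.
Sum of ASFRs = 0.133 + 0.152 + 0.179 + 0.184 + 0.249 + 0.233 + 0.271 + 0.265 + 0.248 + 0.221 = 2.135
TFR = 2.135
GRR = 0.49261 × 2.135 = 1.05172

1.05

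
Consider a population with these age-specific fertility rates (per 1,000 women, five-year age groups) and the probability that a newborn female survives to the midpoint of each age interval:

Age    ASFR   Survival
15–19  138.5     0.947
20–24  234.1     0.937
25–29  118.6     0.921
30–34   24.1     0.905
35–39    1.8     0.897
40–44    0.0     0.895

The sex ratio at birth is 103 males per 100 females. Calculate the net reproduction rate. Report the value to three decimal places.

Proportion female at birth = 100 / (100 + 103) = 0.49261.
Each age group contributes 5 × ASFR × survival:
  15–19: 5 × 138.5/1000 × 0.947 = 0.65580
  20–24: 5 × 234.1/1000 × 0.937 = 1.09676
  25–29: 5 × 118.6/1000 × 0.921 = 0.54615
  30–34: 5 × 24.1/1000 × 0.905 = 0.10905
  35–39: 5 × 1.8/1000 × 0.897 = 0.00807
  40–44: 5 × 0.0/1000 × 0.895 = 0.00000
Sum = 2.41583
NRR = 0.49261 × 2.41583 = 1.19006

1.190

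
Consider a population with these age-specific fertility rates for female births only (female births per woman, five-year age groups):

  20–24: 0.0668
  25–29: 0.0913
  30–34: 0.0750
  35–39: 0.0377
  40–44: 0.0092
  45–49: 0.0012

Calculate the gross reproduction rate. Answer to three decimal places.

1.406

Sum of female ASFRs = 0.0668 + 0.0913 + 0.0750 + 0.0377 + 0.0092 + 0.0012 = 0.2812
GRR = 5 × 0.2812 = 1.406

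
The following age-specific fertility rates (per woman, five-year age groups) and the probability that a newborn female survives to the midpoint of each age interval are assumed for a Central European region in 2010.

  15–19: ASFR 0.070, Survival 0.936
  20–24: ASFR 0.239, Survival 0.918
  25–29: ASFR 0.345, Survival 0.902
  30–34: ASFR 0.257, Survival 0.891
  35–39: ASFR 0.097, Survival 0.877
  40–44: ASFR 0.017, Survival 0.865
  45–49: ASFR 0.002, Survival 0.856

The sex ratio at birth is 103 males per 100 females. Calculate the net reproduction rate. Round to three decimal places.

Proportion female at birth = 100 / (100 + 103) = 0.49261.
Weighting each age-specific rate by interval width and survival:
  15–19: 5 × 0.070 × 0.936 = 0.32760
  20–24: 5 × 0.239 × 0.918 = 1.09701
  25–29: 5 × 0.345 × 0.902 = 1.55595
  30–34: 5 × 0.257 × 0.891 = 1.14494
  35–39: 5 × 0.097 × 0.877 = 0.42535
  40–44: 5 × 0.017 × 0.865 = 0.07353
  45–49: 5 × 0.002 × 0.856 = 0.00856
Sum = 4.63294
NRR = 0.49261 × 4.63294 = 2.28223

2.282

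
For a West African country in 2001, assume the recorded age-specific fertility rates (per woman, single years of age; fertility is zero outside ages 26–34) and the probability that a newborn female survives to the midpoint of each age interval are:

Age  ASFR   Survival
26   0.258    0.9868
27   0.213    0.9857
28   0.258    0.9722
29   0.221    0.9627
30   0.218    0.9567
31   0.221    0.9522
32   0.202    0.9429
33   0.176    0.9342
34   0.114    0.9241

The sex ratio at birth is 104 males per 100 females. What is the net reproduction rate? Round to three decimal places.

0.886

Proportion female at birth = 100 / (100 + 104) = 0.49020.
Weighting each age-specific rate by interval width and survival:
  26: 1 × 0.258 × 0.9868 = 0.25459
  27: 1 × 0.213 × 0.9857 = 0.20995
  28: 1 × 0.258 × 0.9722 = 0.25083
  29: 1 × 0.221 × 0.9627 = 0.21276
  30: 1 × 0.218 × 0.9567 = 0.20856
  31: 1 × 0.221 × 0.9522 = 0.21044
  32: 1 × 0.202 × 0.9429 = 0.19047
  33: 1 × 0.176 × 0.9342 = 0.16442
  34: 1 × 0.114 × 0.9241 = 0.10535
Sum = 1.80737
NRR = 0.49020 × 1.80737 = 0.88597
With NRR below 1 the population is below replacement fertility.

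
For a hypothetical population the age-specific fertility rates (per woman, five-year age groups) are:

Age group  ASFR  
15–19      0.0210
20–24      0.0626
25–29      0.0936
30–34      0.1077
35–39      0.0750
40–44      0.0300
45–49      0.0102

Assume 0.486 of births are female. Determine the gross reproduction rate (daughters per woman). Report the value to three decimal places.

Proportion female at birth = 0.486.
Sum of ASFRs = 0.0210 + 0.0626 + 0.0936 + 0.1077 + 0.0750 + 0.0300 + 0.0102 = 0.4001
TFR = 5 × 0.4001 = 2.0005
GRR = 0.486 × 2.0005 = 0.97224

0.972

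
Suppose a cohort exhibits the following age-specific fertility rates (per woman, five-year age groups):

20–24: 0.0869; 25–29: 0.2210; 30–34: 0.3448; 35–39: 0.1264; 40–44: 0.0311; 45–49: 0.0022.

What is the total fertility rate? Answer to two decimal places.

4.06

Sum of ASFRs = 0.0869 + 0.2210 + 0.3448 + 0.1264 + 0.0311 + 0.0022 = 0.8124
TFR = 5 × 0.8124 = 4.062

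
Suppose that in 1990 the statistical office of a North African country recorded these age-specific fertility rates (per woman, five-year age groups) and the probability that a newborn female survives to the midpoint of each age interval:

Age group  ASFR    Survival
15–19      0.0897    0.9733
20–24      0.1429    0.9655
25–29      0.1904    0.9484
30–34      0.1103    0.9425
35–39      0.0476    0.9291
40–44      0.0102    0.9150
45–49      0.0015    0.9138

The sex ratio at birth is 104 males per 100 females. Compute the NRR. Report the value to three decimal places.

1.384

Proportion female at birth = 100 / (100 + 104) = 0.49020.
Survival-weighted fertility by age (5·fₓ·Sₓ):
  15–19: 5 × 0.0897 × 0.9733 = 0.43653
  20–24: 5 × 0.1429 × 0.9655 = 0.68985
  25–29: 5 × 0.1904 × 0.9484 = 0.90288
  30–34: 5 × 0.1103 × 0.9425 = 0.51979
  35–39: 5 × 0.0476 × 0.9291 = 0.22113
  40–44: 5 × 0.0102 × 0.9150 = 0.04667
  45–49: 5 × 0.0015 × 0.9138 = 0.00685
Sum = 2.82370
NRR = 0.49020 × 2.82370 = 1.38418
With NRR above 1 the population is above replacement fertility.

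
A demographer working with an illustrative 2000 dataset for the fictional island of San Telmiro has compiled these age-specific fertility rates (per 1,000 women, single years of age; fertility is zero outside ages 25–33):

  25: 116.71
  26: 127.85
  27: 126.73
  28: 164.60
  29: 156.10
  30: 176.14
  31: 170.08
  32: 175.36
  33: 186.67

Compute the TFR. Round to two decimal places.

1.40

Sum of ASFRs = 116.71 + 127.85 + 126.73 + 164.60 + 156.10 + 176.14 + 170.08 + 175.36 + 186.67 = 1400.24
TFR = 1400.24 / 1000 = 1.40024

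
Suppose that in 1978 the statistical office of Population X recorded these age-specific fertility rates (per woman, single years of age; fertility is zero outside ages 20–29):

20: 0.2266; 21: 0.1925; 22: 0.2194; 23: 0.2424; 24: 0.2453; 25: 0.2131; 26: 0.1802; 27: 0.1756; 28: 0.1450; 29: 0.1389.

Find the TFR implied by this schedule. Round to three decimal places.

Sum of ASFRs = 0.2266 + 0.1925 + 0.2194 + 0.2424 + 0.2453 + 0.2131 + 0.1802 + 0.1756 + 0.1450 + 0.1389 = 1.9790
TFR = 1.979

1.979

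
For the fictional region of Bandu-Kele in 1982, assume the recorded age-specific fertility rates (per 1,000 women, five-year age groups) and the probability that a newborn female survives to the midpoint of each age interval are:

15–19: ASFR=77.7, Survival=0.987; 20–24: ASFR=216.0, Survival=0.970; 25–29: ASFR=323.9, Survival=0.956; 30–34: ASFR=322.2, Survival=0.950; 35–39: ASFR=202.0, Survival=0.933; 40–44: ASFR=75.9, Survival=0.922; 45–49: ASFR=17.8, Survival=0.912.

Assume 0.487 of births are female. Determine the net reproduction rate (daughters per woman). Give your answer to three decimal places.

Proportion female at birth = 0.487.
Weighting each age-specific rate by interval width and survival:
  15–19: 5 × 77.7/1000 × 0.987 = 0.38345
  20–24: 5 × 216.0/1000 × 0.970 = 1.04760
  25–29: 5 × 323.9/1000 × 0.956 = 1.54824
  30–34: 5 × 322.2/1000 × 0.950 = 1.53045
  35–39: 5 × 202.0/1000 × 0.933 = 0.94233
  40–44: 5 × 75.9/1000 × 0.922 = 0.34990
  45–49: 5 × 17.8/1000 × 0.912 = 0.08117
Sum = 5.88314
NRR = 0.487 × 5.88314 = 2.86509
NRR > 1, so each generation more than replaces itself.

2.865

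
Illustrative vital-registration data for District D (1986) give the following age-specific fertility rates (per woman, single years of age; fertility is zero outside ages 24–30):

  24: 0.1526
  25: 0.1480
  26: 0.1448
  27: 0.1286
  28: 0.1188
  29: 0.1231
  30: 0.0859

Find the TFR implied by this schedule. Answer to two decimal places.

Sum of ASFRs = 0.1526 + 0.1480 + 0.1448 + 0.1286 + 0.1188 + 0.1231 + 0.0859 = 0.9018
TFR = 0.9018

0.90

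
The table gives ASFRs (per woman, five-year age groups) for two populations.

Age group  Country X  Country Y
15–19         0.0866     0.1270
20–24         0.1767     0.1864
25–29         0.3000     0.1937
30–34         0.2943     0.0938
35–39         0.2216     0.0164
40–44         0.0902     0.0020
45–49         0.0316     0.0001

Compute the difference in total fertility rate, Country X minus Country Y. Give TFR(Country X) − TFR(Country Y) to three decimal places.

2.908

Country X:
  Sum of ASFRs = 0.0866 + 0.1767 + 0.3000 + 0.2943 + 0.2216 + 0.0902 + 0.0316 = 1.2010
  TFR = 5 × 1.2010 = 6.005
Country Y:
  Sum of ASFRs = 0.1270 + 0.1864 + 0.1937 + 0.0938 + 0.0164 + 0.0020 + 0.0001 = 0.6194
  TFR = 5 × 0.6194 = 3.097
Difference = 6.005 − 3.097 = 2.908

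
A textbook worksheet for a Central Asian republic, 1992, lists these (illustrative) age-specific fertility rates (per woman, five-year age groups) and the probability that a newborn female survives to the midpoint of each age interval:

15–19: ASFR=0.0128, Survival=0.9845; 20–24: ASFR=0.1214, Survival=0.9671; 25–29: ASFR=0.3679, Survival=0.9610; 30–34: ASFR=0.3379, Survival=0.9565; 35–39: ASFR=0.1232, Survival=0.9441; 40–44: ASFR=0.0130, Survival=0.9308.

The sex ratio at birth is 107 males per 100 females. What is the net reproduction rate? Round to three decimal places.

2.259

Proportion female at birth = 100 / (100 + 107) = 0.48309.
Survival-weighted fertility by age (5·fₓ·Sₓ):
  15–19: 5 × 0.0128 × 0.9845 = 0.06301
  20–24: 5 × 0.1214 × 0.9671 = 0.58703
  25–29: 5 × 0.3679 × 0.9610 = 1.76776
  30–34: 5 × 0.3379 × 0.9565 = 1.61601
  35–39: 5 × 0.1232 × 0.9441 = 0.58157
  40–44: 5 × 0.0130 × 0.9308 = 0.06050
Sum = 4.67588
NRR = 0.48309 × 4.67588 = 2.25887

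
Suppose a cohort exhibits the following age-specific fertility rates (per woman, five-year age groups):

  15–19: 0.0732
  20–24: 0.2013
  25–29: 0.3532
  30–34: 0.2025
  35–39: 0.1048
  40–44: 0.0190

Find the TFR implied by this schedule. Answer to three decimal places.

Sum of ASFRs = 0.0732 + 0.2013 + 0.3532 + 0.2025 + 0.1048 + 0.0190 = 0.9540
TFR = 5 × 0.9540 = 4.77

4.770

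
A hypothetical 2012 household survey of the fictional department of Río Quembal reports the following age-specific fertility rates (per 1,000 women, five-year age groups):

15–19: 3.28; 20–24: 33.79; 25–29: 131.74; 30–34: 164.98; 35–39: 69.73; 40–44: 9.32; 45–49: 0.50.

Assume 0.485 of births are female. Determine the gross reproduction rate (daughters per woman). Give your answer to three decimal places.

Proportion female at birth = 0.485.
Sum of ASFRs = 3.28 + 33.79 + 131.74 + 164.98 + 69.73 + 9.32 + 0.50 = 413.34
TFR = 5 × 413.34 / 1000 = 2.0667
GRR = 0.485 × 2.0667 = 1.00235

1.002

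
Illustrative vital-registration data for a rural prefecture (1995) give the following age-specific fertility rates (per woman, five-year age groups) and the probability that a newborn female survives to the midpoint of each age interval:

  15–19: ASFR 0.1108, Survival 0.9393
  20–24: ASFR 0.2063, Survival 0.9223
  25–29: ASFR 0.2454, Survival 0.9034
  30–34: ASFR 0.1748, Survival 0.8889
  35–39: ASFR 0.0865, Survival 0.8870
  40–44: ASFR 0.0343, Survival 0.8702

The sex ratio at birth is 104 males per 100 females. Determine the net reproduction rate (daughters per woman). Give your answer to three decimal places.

1.907

Proportion female at birth = 100 / (100 + 104) = 0.49020.
Per-age-group product (5 × ASFR × survival probability):
  15–19: 5 × 0.1108 × 0.9393 = 0.52037
  20–24: 5 × 0.2063 × 0.9223 = 0.95135
  25–29: 5 × 0.2454 × 0.9034 = 1.10847
  30–34: 5 × 0.1748 × 0.8889 = 0.77690
  35–39: 5 × 0.0865 × 0.8870 = 0.38363
  40–44: 5 × 0.0343 × 0.8702 = 0.14924
Sum = 3.88996
NRR = 0.49020 × 3.88996 = 1.90686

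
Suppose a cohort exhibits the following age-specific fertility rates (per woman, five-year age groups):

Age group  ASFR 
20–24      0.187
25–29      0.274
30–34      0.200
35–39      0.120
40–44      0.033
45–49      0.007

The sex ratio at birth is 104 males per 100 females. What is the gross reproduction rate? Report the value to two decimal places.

Proportion female at birth = 100 / (100 + 104) = 0.49020.
Sum of ASFRs = 0.187 + 0.274 + 0.200 + 0.120 + 0.033 + 0.007 = 0.821
TFR = 5 × 0.821 = 4.105
GRR = 0.49020 × 4.105 = 2.01227

2.01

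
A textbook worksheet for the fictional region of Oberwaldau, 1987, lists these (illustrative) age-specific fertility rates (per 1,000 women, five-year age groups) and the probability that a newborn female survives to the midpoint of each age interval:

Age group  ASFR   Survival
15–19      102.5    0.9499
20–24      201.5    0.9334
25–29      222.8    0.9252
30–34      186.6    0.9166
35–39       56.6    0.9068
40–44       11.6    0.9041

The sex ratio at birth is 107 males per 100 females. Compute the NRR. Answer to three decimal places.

1.750

Proportion female at birth = 100 / (100 + 107) = 0.48309.
Weighting each age-specific rate by interval width and survival:
  15–19: 5 × 102.5/1000 × 0.9499 = 0.48682
  20–24: 5 × 201.5/1000 × 0.9334 = 0.94040
  25–29: 5 × 222.8/1000 × 0.9252 = 1.03067
  30–34: 5 × 186.6/1000 × 0.9166 = 0.85519
  35–39: 5 × 56.6/1000 × 0.9068 = 0.25662
  40–44: 5 × 11.6/1000 × 0.9041 = 0.05244
Sum = 3.62214
NRR = 0.48309 × 3.62214 = 1.74982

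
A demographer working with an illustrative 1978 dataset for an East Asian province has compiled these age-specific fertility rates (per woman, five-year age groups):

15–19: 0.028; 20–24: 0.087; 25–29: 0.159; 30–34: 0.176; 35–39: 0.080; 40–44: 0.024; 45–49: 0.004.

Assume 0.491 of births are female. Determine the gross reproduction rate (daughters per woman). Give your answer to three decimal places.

1.370

Proportion female at birth = 0.491.
Sum of ASFRs = 0.028 + 0.087 + 0.159 + 0.176 + 0.080 + 0.024 + 0.004 = 0.558
TFR = 5 × 0.558 = 2.79
GRR = 0.491 × 2.79 = 1.36989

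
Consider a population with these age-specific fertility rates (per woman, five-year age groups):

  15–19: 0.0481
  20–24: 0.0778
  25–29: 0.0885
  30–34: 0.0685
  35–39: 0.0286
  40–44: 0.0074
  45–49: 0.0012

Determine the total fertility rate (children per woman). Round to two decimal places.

Sum of ASFRs = 0.0481 + 0.0778 + 0.0885 + 0.0685 + 0.0286 + 0.0074 + 0.0012 = 0.3201
TFR = 5 × 0.3201 = 1.6005

1.60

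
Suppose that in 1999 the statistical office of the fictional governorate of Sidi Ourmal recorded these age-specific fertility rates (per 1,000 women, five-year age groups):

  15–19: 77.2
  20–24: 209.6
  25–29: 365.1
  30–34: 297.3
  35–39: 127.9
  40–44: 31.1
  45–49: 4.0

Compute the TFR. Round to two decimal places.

Sum of ASFRs = 77.2 + 209.6 + 365.1 + 297.3 + 127.9 + 31.1 + 4.0 = 1112.2
TFR = 5 × 1112.2 / 1000 = 5.561

5.56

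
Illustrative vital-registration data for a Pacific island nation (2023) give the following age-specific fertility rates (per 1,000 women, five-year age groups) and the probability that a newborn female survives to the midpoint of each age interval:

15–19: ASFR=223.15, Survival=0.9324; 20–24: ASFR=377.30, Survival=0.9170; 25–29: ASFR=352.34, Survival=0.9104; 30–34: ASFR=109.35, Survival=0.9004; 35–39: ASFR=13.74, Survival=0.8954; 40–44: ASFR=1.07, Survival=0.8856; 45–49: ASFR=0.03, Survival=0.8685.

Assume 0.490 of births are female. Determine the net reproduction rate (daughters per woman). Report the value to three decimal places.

2.417

Proportion female at birth = 0.490.
Each age group contributes 5 × ASFR × survival:
  15–19: 5 × 223.15/1000 × 0.9324 = 1.04033
  20–24: 5 × 377.30/1000 × 0.9170 = 1.72992
  25–29: 5 × 352.34/1000 × 0.9104 = 1.60385
  30–34: 5 × 109.35/1000 × 0.9004 = 0.49229
  35–39: 5 × 13.74/1000 × 0.8954 = 0.06151
  40–44: 5 × 1.07/1000 × 0.8856 = 0.00474
  45–49: 5 × 0.03/1000 × 0.8685 = 0.00013
Sum = 4.93277
NRR = 0.490 × 4.93277 = 2.41706
NRR > 1, so each generation more than replaces itself.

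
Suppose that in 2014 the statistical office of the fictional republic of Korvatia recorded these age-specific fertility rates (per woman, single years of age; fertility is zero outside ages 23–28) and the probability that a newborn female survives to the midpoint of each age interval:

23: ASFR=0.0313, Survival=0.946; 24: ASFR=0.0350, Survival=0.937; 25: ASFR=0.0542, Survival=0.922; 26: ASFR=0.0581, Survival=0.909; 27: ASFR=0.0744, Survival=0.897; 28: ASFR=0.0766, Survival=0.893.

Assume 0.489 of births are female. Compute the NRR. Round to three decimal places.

0.147

Proportion female at birth = 0.489.
Weighting each age-specific rate by interval width and survival:
  23: 1 × 0.0313 × 0.946 = 0.02961
  24: 1 × 0.0350 × 0.937 = 0.03280
  25: 1 × 0.0542 × 0.922 = 0.04997
  26: 1 × 0.0581 × 0.909 = 0.05281
  27: 1 × 0.0744 × 0.897 = 0.06674
  28: 1 × 0.0766 × 0.893 = 0.06840
Sum = 0.30033
NRR = 0.489 × 0.30033 = 0.14686
An NRR under 1 implies long-run decline under these rates.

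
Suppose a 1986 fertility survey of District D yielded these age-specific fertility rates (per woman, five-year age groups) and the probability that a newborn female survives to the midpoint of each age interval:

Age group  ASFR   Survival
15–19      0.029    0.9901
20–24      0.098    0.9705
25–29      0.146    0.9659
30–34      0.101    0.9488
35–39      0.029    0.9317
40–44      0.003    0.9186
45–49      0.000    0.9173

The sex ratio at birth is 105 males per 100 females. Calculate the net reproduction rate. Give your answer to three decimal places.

Proportion female at birth = 100 / (100 + 105) = 0.48780.
Survival-weighted fertility by age (5·fₓ·Sₓ):
  15–19: 5 × 0.029 × 0.9901 = 0.14356
  20–24: 5 × 0.098 × 0.9705 = 0.47555
  25–29: 5 × 0.146 × 0.9659 = 0.70511
  30–34: 5 × 0.101 × 0.9488 = 0.47914
  35–39: 5 × 0.029 × 0.9317 = 0.13510
  40–44: 5 × 0.003 × 0.9186 = 0.01378
  45–49: 5 × 0.000 × 0.9173 = 0.00000
Sum = 1.95224
NRR = 0.48780 × 1.95224 = 0.95230
With NRR below 1 the population is below replacement fertility.

0.952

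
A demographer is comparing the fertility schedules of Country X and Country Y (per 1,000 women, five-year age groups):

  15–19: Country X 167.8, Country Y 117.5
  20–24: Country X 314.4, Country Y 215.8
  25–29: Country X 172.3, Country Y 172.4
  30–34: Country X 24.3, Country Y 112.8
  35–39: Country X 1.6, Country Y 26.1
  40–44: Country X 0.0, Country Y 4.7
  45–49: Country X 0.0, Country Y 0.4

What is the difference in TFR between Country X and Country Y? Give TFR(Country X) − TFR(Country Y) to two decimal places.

0.15

Country X:
  Sum of ASFRs = 167.8 + 314.4 + 172.3 + 24.3 + 1.6 + 0.0 + 0.0 = 680.4
  TFR = 5 × 680.4 / 1000 = 3.402
Country Y:
  Sum of ASFRs = 117.5 + 215.8 + 172.4 + 112.8 + 26.1 + 4.7 + 0.4 = 649.7
  TFR = 5 × 649.7 / 1000 = 3.2485
Difference = 3.402 − 3.2485 = 0.1535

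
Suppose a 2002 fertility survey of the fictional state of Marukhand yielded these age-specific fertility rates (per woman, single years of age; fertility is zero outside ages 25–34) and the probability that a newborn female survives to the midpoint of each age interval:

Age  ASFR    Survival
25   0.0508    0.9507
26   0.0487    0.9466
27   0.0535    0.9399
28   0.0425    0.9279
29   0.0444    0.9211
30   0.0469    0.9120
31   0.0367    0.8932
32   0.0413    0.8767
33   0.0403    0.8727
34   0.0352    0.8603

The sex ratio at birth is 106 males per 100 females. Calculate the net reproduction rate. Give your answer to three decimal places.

0.195

Proportion female at birth = 100 / (100 + 106) = 0.48544.
Weighting each age-specific rate by interval width and survival:
  25: 1 × 0.0508 × 0.9507 = 0.04830
  26: 1 × 0.0487 × 0.9466 = 0.04610
  27: 1 × 0.0535 × 0.9399 = 0.05028
  28: 1 × 0.0425 × 0.9279 = 0.03944
  29: 1 × 0.0444 × 0.9211 = 0.04090
  30: 1 × 0.0469 × 0.9120 = 0.04277
  31: 1 × 0.0367 × 0.8932 = 0.03278
  32: 1 × 0.0413 × 0.8767 = 0.03621
  33: 1 × 0.0403 × 0.8727 = 0.03517
  34: 1 × 0.0352 × 0.8603 = 0.03028
Sum = 0.40223
NRR = 0.48544 × 0.40223 = 0.19526
An NRR under 1 implies long-run decline under these rates.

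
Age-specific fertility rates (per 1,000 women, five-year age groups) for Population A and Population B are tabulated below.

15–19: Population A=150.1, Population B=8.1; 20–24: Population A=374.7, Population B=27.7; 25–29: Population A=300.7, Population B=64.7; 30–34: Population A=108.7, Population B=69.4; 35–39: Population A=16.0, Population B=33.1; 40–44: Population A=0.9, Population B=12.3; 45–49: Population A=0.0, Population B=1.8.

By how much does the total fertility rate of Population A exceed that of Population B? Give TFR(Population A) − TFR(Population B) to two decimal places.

3.67

Population A:
  Sum of ASFRs = 150.1 + 374.7 + 300.7 + 108.7 + 16.0 + 0.9 + 0.0 = 951.1
  TFR = 5 × 951.1 / 1000 = 4.7555
Population B:
  Sum of ASFRs = 8.1 + 27.7 + 64.7 + 69.4 + 33.1 + 12.3 + 1.8 = 217.1
  TFR = 5 × 217.1 / 1000 = 1.0855
Difference = 4.7555 − 1.0855 = 3.67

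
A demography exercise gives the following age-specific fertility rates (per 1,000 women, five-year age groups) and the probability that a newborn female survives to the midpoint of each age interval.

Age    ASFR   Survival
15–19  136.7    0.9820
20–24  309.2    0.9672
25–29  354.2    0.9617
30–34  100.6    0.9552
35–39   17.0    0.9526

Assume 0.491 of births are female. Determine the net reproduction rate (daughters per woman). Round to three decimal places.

2.176

Proportion female at birth = 0.491.
Survival-weighted fertility by age (5·fₓ·Sₓ):
  15–19: 5 × 136.7/1000 × 0.9820 = 0.67120
  20–24: 5 × 309.2/1000 × 0.9672 = 1.49529
  25–29: 5 × 354.2/1000 × 0.9617 = 1.70317
  30–34: 5 × 100.6/1000 × 0.9552 = 0.48047
  35–39: 5 × 17.0/1000 × 0.9526 = 0.08097
Sum = 4.43110
NRR = 0.491 × 4.43110 = 2.17567
NRR > 1, so each generation more than replaces itself.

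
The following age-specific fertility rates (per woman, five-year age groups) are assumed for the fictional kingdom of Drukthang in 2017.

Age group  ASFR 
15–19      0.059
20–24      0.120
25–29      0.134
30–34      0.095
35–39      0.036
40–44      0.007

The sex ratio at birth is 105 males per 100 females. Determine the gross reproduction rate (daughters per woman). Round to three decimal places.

Proportion female at birth = 100 / (100 + 105) = 0.48780.
Sum of ASFRs = 0.059 + 0.120 + 0.134 + 0.095 + 0.036 + 0.007 = 0.451
TFR = 5 × 0.451 = 2.255
GRR = 0.48780 × 2.255 = 1.09999

1.100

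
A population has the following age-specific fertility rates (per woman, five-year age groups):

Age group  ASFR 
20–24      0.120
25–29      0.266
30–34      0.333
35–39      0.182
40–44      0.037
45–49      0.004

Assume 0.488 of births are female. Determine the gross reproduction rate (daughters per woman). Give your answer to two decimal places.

Proportion female at birth = 0.488.
Sum of ASFRs = 0.120 + 0.266 + 0.333 + 0.182 + 0.037 + 0.004 = 0.942
TFR = 5 × 0.942 = 4.71
GRR = 0.488 × 4.71 = 2.29848

2.30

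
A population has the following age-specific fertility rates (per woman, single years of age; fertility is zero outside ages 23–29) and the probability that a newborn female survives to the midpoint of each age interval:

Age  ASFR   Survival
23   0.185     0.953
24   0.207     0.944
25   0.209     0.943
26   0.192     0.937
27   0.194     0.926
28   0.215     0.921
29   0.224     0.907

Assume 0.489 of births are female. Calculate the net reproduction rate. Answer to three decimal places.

0.650

Proportion female at birth = 0.489.
Per-age-group product (1 × ASFR × survival probability):
  23: 1 × 0.185 × 0.953 = 0.17631
  24: 1 × 0.207 × 0.944 = 0.19541
  25: 1 × 0.209 × 0.943 = 0.19709
  26: 1 × 0.192 × 0.937 = 0.17990
  27: 1 × 0.194 × 0.926 = 0.17964
  28: 1 × 0.215 × 0.921 = 0.19802
  29: 1 × 0.224 × 0.907 = 0.20317
Sum = 1.32954
NRR = 0.489 × 1.32954 = 0.65015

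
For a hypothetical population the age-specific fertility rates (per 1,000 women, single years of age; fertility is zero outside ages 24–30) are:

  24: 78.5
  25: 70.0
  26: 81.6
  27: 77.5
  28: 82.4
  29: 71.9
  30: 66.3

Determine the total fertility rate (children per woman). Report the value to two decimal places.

Sum of ASFRs = 78.5 + 70.0 + 81.6 + 77.5 + 82.4 + 71.9 + 66.3 = 528.2
TFR = 528.2 / 1000 = 0.5282

0.53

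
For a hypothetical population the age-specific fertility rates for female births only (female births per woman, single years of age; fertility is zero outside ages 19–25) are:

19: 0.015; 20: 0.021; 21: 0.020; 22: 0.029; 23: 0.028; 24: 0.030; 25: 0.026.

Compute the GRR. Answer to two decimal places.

Sum of female ASFRs = 0.015 + 0.021 + 0.020 + 0.029 + 0.028 + 0.030 + 0.026 = 0.169
GRR = 0.169

0.17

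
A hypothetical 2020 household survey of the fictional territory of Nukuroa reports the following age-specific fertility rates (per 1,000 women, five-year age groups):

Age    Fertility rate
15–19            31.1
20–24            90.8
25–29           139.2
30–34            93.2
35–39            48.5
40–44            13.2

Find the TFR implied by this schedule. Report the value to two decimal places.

Sum of ASFRs = 31.1 + 90.8 + 139.2 + 93.2 + 48.5 + 13.2 = 416.0
TFR = 5 × 416.0 / 1000 = 2.08

2.08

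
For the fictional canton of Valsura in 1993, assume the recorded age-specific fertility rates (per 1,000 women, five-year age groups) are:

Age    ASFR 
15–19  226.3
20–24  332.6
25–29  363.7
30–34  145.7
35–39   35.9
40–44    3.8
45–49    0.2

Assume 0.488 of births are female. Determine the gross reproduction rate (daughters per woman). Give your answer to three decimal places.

Proportion female at birth = 0.488.
Sum of ASFRs = 226.3 + 332.6 + 363.7 + 145.7 + 35.9 + 3.8 + 0.2 = 1108.2
TFR = 5 × 1108.2 / 1000 = 5.541
GRR = 0.488 × 5.541 = 2.70401

2.704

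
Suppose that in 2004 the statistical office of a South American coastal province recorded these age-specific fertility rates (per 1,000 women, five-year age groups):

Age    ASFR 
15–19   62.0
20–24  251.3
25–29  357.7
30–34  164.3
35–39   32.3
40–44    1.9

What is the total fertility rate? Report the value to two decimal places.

Sum of ASFRs = 62.0 + 251.3 + 357.7 + 164.3 + 32.3 + 1.9 = 869.5
TFR = 5 × 869.5 / 1000 = 4.3475

4.35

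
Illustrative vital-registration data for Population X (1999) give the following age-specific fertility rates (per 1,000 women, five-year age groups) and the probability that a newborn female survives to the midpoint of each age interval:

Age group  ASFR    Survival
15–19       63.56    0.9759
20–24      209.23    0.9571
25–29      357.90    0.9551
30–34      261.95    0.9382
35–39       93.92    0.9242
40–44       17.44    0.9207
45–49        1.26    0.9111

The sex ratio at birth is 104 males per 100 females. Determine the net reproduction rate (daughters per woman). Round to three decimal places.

Proportion female at birth = 100 / (100 + 104) = 0.49020.
Survival-weighted fertility by age (5·fₓ·Sₓ):
  15–19: 5 × 63.56/1000 × 0.9759 = 0.31014
  20–24: 5 × 209.23/1000 × 0.9571 = 1.00127
  25–29: 5 × 357.90/1000 × 0.9551 = 1.70915
  30–34: 5 × 261.95/1000 × 0.9382 = 1.22881
  35–39: 5 × 93.92/1000 × 0.9242 = 0.43400
  40–44: 5 × 17.44/1000 × 0.9207 = 0.08029
  45–49: 5 × 1.26/1000 × 0.9111 = 0.00574
Sum = 4.76940
NRR = 0.49020 × 4.76940 = 2.33796
NRR > 1, so each generation more than replaces itself.

2.338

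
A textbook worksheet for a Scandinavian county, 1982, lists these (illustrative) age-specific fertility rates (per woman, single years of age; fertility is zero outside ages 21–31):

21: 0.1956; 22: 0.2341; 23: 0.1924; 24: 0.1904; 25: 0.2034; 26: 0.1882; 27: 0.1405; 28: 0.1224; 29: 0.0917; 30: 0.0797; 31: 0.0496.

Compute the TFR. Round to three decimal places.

1.688

Sum of ASFRs = 0.1956 + 0.2341 + 0.1924 + 0.1904 + 0.2034 + 0.1882 + 0.1405 + 0.1224 + 0.0917 + 0.0797 + 0.0496 = 1.6880
TFR = 1.688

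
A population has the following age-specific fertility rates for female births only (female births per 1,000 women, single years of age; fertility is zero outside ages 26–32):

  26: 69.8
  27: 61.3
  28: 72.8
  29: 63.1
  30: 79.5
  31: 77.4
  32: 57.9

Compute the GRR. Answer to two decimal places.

Sum of female ASFRs = 69.8 + 61.3 + 72.8 + 63.1 + 79.5 + 77.4 + 57.9 = 481.8
GRR = 481.8 / 1000 = 0.4818

0.48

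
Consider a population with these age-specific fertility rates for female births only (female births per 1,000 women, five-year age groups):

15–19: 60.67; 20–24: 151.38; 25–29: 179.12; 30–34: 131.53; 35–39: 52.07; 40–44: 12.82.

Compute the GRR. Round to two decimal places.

Sum of female ASFRs = 60.67 + 151.38 + 179.12 + 131.53 + 52.07 + 12.82 = 587.59
GRR = 5 × 587.59 / 1000 = 2.93795

2.94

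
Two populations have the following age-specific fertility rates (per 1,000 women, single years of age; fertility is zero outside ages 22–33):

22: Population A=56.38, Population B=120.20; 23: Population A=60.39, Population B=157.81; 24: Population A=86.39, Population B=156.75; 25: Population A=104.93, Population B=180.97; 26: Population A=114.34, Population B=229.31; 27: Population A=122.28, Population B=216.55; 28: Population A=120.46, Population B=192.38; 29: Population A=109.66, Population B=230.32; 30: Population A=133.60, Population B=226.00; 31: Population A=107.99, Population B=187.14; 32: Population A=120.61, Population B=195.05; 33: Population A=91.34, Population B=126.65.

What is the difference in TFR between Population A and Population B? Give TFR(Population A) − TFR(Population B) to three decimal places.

Population A:
  Sum of ASFRs = 56.38 + 60.39 + 86.39 + 104.93 + 114.34 + 122.28 + 120.46 + 109.66 + 133.60 + 107.99 + 120.61 + 91.34 = 1228.37
  TFR = 1228.37 / 1000 = 1.22837
Population B:
  Sum of ASFRs = 120.20 + 157.81 + 156.75 + 180.97 + 229.31 + 216.55 + 192.38 + 230.32 + 226.00 + 187.14 + 195.05 + 126.65 = 2219.13
  TFR = 2219.13 / 1000 = 2.21913
Difference = 1.22837 − 2.21913 = -0.99076

-0.991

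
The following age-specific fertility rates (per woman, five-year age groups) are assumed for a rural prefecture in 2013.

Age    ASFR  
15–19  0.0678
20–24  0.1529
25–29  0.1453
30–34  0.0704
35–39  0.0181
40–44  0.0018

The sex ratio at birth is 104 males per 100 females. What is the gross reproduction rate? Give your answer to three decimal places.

1.118

Proportion female at birth = 100 / (100 + 104) = 0.49020.
Sum of ASFRs = 0.0678 + 0.1529 + 0.1453 + 0.0704 + 0.0181 + 0.0018 = 0.4563
TFR = 5 × 0.4563 = 2.2815
GRR = 0.49020 × 2.2815 = 1.11839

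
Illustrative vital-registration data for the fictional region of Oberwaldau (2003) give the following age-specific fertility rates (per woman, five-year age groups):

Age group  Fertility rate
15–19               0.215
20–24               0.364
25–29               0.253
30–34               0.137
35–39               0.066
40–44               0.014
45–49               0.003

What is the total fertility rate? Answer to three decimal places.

5.260

Sum of ASFRs = 0.215 + 0.364 + 0.253 + 0.137 + 0.066 + 0.014 + 0.003 = 1.052
TFR = 5 × 1.052 = 5.26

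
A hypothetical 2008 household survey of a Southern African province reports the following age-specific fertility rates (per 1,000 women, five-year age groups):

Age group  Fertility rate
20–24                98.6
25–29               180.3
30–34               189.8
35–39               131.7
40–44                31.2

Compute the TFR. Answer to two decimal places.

Sum of ASFRs = 98.6 + 180.3 + 189.8 + 131.7 + 31.2 = 631.6
TFR = 5 × 631.6 / 1000 = 3.158

3.16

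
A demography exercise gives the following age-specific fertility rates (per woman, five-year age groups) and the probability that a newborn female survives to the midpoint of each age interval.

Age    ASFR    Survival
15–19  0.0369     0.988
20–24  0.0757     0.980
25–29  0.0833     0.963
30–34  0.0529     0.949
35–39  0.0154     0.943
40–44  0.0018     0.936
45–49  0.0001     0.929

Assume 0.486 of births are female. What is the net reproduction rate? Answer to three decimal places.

0.625

Proportion female at birth = 0.486.
Each age group contributes 5 × ASFR × survival:
  15–19: 5 × 0.0369 × 0.988 = 0.18229
  20–24: 5 × 0.0757 × 0.980 = 0.37093
  25–29: 5 × 0.0833 × 0.963 = 0.40109
  30–34: 5 × 0.0529 × 0.949 = 0.25101
  35–39: 5 × 0.0154 × 0.943 = 0.07261
  40–44: 5 × 0.0018 × 0.936 = 0.00842
  45–49: 5 × 0.0001 × 0.929 = 0.00046
Sum = 1.28681
NRR = 0.486 × 1.28681 = 0.62539
NRR < 1, so the cohort does not fully replace itself.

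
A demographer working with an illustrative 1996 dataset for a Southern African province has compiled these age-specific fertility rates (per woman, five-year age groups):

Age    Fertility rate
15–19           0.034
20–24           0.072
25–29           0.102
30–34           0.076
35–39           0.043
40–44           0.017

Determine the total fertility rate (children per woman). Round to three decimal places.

Sum of ASFRs = 0.034 + 0.072 + 0.102 + 0.076 + 0.043 + 0.017 = 0.344
TFR = 5 × 0.344 = 1.72

1.720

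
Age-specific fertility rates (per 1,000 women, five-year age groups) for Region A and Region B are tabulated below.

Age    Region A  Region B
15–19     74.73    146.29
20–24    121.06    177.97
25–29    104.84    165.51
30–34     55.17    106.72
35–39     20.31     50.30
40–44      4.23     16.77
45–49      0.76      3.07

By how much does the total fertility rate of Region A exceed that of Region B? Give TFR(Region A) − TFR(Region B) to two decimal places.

Region A:
  Sum of ASFRs = 74.73 + 121.06 + 104.84 + 55.17 + 20.31 + 4.23 + 0.76 = 381.10
  TFR = 5 × 381.10 / 1000 = 1.9055
Region B:
  Sum of ASFRs = 146.29 + 177.97 + 165.51 + 106.72 + 50.30 + 16.77 + 3.07 = 666.63
  TFR = 5 × 666.63 / 1000 = 3.33315
Difference = 1.9055 − 3.33315 = -1.42765

-1.43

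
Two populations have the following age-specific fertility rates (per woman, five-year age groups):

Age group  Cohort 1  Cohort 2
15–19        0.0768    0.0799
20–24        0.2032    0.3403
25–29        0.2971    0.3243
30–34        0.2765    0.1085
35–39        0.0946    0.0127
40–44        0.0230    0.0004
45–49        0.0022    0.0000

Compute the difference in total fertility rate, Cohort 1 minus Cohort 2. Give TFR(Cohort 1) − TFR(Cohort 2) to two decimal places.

0.54

Cohort 1:
  Sum of ASFRs = 0.0768 + 0.2032 + 0.2971 + 0.2765 + 0.0946 + 0.0230 + 0.0022 = 0.9734
  TFR = 5 × 0.9734 = 4.867
Cohort 2:
  Sum of ASFRs = 0.0799 + 0.3403 + 0.3243 + 0.1085 + 0.0127 + 0.0004 + 0.0000 = 0.8661
  TFR = 5 × 0.8661 = 4.3305
Difference = 4.867 − 4.3305 = 0.5365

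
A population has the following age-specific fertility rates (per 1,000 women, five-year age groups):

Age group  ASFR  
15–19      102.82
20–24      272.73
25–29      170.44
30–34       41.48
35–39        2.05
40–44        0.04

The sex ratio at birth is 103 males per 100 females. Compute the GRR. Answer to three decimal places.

1.452

Proportion female at birth = 100 / (100 + 103) = 0.49261.
Sum of ASFRs = 102.82 + 272.73 + 170.44 + 41.48 + 2.05 + 0.04 = 589.56
TFR = 5 × 589.56 / 1000 = 2.9478
GRR = 0.49261 × 2.9478 = 1.45212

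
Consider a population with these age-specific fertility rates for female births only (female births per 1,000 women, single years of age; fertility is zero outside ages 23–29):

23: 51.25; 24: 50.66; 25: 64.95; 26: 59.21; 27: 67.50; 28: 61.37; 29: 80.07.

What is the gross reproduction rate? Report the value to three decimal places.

0.435

Sum of female ASFRs = 51.25 + 50.66 + 64.95 + 59.21 + 67.50 + 61.37 + 80.07 = 435.01
GRR = 435.01 / 1000 = 0.43501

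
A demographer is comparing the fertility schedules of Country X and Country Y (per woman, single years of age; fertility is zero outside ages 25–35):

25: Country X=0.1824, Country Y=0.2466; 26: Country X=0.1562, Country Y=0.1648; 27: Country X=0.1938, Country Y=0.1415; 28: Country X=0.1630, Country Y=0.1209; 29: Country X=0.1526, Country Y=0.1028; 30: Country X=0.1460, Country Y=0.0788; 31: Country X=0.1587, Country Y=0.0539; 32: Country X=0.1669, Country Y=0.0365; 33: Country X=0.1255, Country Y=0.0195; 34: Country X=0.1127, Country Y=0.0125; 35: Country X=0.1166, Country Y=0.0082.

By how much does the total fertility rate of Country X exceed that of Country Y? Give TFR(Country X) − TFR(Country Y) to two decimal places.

Country X:
  Sum of ASFRs = 0.1824 + 0.1562 + 0.1938 + 0.1630 + 0.1526 + 0.1460 + 0.1587 + 0.1669 + 0.1255 + 0.1127 + 0.1166 = 1.6744
  TFR = 1.6744
Country Y:
  Sum of ASFRs = 0.2466 + 0.1648 + 0.1415 + 0.1209 + 0.1028 + 0.0788 + 0.0539 + 0.0365 + 0.0195 + 0.0125 + 0.0082 = 0.9860
  TFR = 0.986
Difference = 1.6744 − 0.986 = 0.6884

0.69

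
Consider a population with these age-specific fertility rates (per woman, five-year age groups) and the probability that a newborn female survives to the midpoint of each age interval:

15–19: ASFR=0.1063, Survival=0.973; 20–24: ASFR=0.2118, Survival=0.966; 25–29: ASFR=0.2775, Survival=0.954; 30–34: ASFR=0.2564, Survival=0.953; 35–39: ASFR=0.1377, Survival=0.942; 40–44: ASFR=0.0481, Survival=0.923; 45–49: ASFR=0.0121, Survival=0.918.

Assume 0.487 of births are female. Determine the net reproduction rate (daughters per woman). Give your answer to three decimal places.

2.441

Proportion female at birth = 0.487.
Each age group contributes 5 × ASFR × survival:
  15–19: 5 × 0.1063 × 0.973 = 0.51715
  20–24: 5 × 0.2118 × 0.966 = 1.02299
  25–29: 5 × 0.2775 × 0.954 = 1.32368
  30–34: 5 × 0.2564 × 0.953 = 1.22175
  35–39: 5 × 0.1377 × 0.942 = 0.64857
  40–44: 5 × 0.0481 × 0.923 = 0.22198
  45–49: 5 × 0.0121 × 0.918 = 0.05554
Sum = 5.01166
NRR = 0.487 × 5.01166 = 2.44068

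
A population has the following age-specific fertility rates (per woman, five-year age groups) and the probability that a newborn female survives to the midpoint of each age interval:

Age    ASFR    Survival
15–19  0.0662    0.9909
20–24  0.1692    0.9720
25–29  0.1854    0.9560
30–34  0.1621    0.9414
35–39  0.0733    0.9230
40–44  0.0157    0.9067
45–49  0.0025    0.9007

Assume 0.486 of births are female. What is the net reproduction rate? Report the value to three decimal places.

Proportion female at birth = 0.486.
Weighting each age-specific rate by interval width and survival:
  15–19: 5 × 0.0662 × 0.9909 = 0.32799
  20–24: 5 × 0.1692 × 0.9720 = 0.82231
  25–29: 5 × 0.1854 × 0.9560 = 0.88621
  30–34: 5 × 0.1621 × 0.9414 = 0.76300
  35–39: 5 × 0.0733 × 0.9230 = 0.33828
  40–44: 5 × 0.0157 × 0.9067 = 0.07118
  45–49: 5 × 0.0025 × 0.9007 = 0.01126
Sum = 3.22023
NRR = 0.486 × 3.22023 = 1.56503

1.565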